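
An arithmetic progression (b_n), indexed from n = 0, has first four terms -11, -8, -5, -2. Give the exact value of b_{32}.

85

Common difference d = 3.
b_n = -11 + (n - 0)·3.
b_{32} = -11 + 32·3 = 85.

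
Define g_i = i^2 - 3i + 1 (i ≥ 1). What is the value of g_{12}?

109

g_{12} = 1·12^2 - 3·12 + 1 = 109.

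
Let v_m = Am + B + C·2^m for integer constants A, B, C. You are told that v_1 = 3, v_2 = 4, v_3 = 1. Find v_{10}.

-1996

Plug in m = 1, 2, 3: A + B + 2C = 3; 2A + B + 4C = 4; 3A + B + 8C = 1.
Subtracting the first from the second: A + 2C = 1.
Subtracting the second from the third: A + 4C = -3.
Solving: C = -2, A = 5, then B = 2.
So v_m = 5·m + 2 + (-2)·2^m; at m=10 this is -1996.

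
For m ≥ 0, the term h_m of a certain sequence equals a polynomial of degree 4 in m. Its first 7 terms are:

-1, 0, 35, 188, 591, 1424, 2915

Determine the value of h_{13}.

61008

1st diffs: 1, 35, 153, 403, 833, 1491.
2nd diffs: 34, 118, 250, 430, 658.
3rd diffs: 84, 132, 180, 228.
4th diffs: 48, 48, 48 (constant).
Newton forward-difference form: h_m = -1 + 1·C(m,1) + 34·C(m,2) + 84·C(m,3) + 48·C(m,4).
At m = 13: m = 13, so h_{13} = -1 + 13 + 2652 + 24024 + 34320 = 61008.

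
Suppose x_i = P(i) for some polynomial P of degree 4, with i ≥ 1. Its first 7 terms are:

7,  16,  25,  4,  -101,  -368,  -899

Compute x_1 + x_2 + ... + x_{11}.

1st diffs: 9, 9, -21, -105, -267, -531.
2nd diffs: 0, -30, -84, -162, -264.
3rd diffs: -30, -54, -78, -102.
4th diffs: -24, -24, -24 (constant).
Newton forward-difference form: x_i = 7 + 9·C(i-1,1) + (-30)·C(i-1,3) + (-24)·C(i-1,4).
Continuing: -1820, -3281, -5456, -8543.
Summing i = 1..11 (11 terms) gives -20416.

-20416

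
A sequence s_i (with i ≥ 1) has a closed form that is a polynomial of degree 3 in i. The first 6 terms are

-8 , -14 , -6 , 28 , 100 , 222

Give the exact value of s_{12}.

2676

1st diffs: -6, 8, 34, 72, 122.
2nd diffs: 14, 26, 38, 50.
3rd diffs: 12, 12, 12 (constant).
Newton forward-difference form: s_i = -8 + (-6)·C(i-1,1) + 14·C(i-1,2) + 12·C(i-1,3).
At i = 12: i-1 = 11, so s_{12} = -8 - 66 + 770 + 1980 = 2676.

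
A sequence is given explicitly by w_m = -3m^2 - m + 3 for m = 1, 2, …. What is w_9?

-249

w_9 = -3·9^2 - 1·9 + 3 = -249.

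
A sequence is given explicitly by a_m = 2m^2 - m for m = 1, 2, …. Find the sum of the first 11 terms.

946

Over m = 1..11: Σm = 66, Σm² = 506.
Total = (2)·506 + (-1)·66 = 946.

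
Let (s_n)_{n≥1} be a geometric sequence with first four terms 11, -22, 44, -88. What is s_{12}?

Common ratio r = -2.
s_n = 11·(-2)^(n-1).
s_{12} = 11·(-2)^11 = -22528.

-22528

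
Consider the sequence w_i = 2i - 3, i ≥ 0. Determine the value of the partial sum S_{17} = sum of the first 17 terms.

221

Over i = 0..16: Σi = 136.
Total = (2)·136 + (-3)·17 = 221.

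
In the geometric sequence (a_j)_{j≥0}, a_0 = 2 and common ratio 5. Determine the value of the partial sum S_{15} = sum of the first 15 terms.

a_j = 2·5^(j-0).
S = 2·(5^15 - 1)/(5 - 1) = 2·(30517578125 - 1)/(4) = 15258789062.

15258789062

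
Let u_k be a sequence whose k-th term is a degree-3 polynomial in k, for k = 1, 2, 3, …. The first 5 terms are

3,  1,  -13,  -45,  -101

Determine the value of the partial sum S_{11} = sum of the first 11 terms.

-4037

1st diffs: -2, -14, -32, -56.
2nd diffs: -12, -18, -24.
3rd diffs: -6, -6 (constant).
So u_k = -k^3 + 5k - 1.
Continuing: …, -187, -309, -473, -685, …, u_{11} = -1277.
Summing k = 1..11 (11 terms) gives -4037.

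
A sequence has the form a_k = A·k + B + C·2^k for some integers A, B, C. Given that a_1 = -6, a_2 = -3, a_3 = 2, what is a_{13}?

At k = 1, 2, 3: A + B + 2C = -6; 2A + B + 4C = -3; 3A + B + 8C = 2.
Subtracting the first from the second: A + 2C = 3.
Subtracting the second from the third: A + 4C = 5.
Solving: C = 1, A = 1, then B = -9.
So a_k = 1·k + (-9) + 1·2^k; at k=13 this is 8196.

8196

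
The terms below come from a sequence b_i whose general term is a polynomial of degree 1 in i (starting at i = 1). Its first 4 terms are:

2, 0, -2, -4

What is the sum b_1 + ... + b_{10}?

1st diffs: -2, -2, -2 (constant).
So b_i = -2i + 4.
Continuing: …, -6, -8, -10, -12, …, b_{10} = -16.
Summing i = 1..10 (10 terms) gives -70.

-70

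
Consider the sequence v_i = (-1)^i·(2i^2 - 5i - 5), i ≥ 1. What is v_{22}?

(-1)^22 = 1; 2i^2 - 5i - 5 at i=22 is 853; so v_{22} = 853.

853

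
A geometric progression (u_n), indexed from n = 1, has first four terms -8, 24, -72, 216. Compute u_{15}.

-38263752

Common ratio r = -3.
u_n = (-8)·(-3)^(n-1).
u_{15} = (-8)·(-3)^14 = -38263752.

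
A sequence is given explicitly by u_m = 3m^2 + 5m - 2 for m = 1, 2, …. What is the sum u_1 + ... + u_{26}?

Over m = 1..26: Σm = 351, Σm² = 6201.
Total = (3)·6201 + (5)·351 + (-2)·26 = 20306.

20306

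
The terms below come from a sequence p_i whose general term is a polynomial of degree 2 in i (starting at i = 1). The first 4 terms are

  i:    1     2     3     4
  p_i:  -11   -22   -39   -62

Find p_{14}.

1st diffs: -11, -17, -23.
2nd diffs: -6, -6 (constant).
So p_i = -3i^2 - 2i - 6.
Evaluating at i = 14 gives p_{14} = -622.

-622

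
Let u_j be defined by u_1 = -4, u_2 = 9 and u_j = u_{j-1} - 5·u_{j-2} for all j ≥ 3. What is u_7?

724

u_3 = 29  u_4 = -16  u_5 = -161  u_6 = -81  u_7 = 724.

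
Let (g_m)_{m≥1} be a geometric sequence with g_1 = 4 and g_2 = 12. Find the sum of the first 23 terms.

188286357652

Common ratio r = 3.
g_m = 4·3^(m-1).
S = 4·(3^23 - 1)/(3 - 1) = 4·(94143178827 - 1)/(2) = 188286357652.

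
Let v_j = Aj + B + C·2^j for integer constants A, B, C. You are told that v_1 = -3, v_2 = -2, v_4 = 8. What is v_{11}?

2033

Plug in j = 1, 2, 4: A + B + 2C = -3; 2A + B + 4C = -2; 4A + B + 16C = 8.
Subtracting the first from the second: A + 2C = 1.
Subtracting the second from the third: 2A + 12C = 10.
Solving: C = 1, A = -1, then B = -4.
So v_j = -1·j + (-4) + 1·2^j; at j=11 this is 2033.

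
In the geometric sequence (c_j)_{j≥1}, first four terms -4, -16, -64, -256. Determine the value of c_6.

-4096

Common ratio r = 4.
c_j = (-4)·4^(j-1).
c_6 = (-4)·4^5 = -4096.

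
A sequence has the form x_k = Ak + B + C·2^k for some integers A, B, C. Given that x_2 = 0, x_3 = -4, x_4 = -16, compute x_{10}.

Plug in k = 2, 3, 4: 2A + B + 4C = 0; 3A + B + 8C = -4; 4A + B + 16C = -16.
Subtracting the first from the second: A + 4C = -4.
Subtracting the second from the third: A + 8C = -12.
Solving: C = -2, A = 4, then B = 0.
So x_k = 4·k + 0 + (-2)·2^k; at k=10 this is -2008.

-2008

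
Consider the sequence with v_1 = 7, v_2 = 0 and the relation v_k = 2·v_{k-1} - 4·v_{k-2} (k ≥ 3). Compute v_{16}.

Step forward from the initial values:
v_3 = -28;  v_4 = -56;  v_5 = 0;  …;  v_{13} = 28672;  v_{14} = 0;  v_{15} = -114688;  v_{16} = -229376.

-229376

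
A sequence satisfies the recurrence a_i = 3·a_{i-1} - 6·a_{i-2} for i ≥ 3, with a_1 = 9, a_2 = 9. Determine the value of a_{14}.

951345

Compute successive terms:
a_3 = -27  a_4 = -135  a_5 = -243  …  a_{11} = -72171  a_{12} = -115911  a_{13} = 85293  a_{14} = 951345.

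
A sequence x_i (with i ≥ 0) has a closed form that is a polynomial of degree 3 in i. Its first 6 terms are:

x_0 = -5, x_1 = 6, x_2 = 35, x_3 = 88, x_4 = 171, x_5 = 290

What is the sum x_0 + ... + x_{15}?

22240

1st diffs: 11, 29, 53, 83, 119.
2nd diffs: 18, 24, 30, 36.
3rd diffs: 6, 6, 6 (constant).
Newton forward-difference form: x_i = -5 + 11·C(i,1) + 18·C(i,2) + 6·C(i,3).
Continuing: …, 451, 660, 923, 1246, …, x_{15} = 4780.
Summing i = 0..15 (16 terms) gives 22240.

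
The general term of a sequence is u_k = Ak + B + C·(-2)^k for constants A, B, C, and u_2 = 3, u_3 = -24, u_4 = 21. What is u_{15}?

-65580

At k = 2, 3, 4: 2A + B + 4C = 3; 3A + B - 8C = -24; 4A + B + 16C = 21.
Subtracting the first from the second: A - 12C = -27.
Subtracting the second from the third: A + 24C = 45.
Solving: C = 2, A = -3, then B = 1.
Therefore u_{15} = -45 + 1 + 2·(-32768) = -65580.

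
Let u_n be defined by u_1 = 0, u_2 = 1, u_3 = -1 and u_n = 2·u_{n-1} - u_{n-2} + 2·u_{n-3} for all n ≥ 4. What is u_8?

-27

Compute successive terms:
u_4 = -3, u_5 = -3, u_6 = -5, u_7 = -13, u_8 = -27.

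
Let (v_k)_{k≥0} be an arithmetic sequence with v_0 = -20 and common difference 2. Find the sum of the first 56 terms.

1960

v_k = -20 + (k - 0)·2.
v_{55} = 90; S = 56·(-20 + 90)/2 = 1960.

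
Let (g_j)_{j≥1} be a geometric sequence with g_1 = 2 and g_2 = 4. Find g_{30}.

Common ratio r = 2.
g_j = 2·2^(j-1).
g_{30} = 2·2^29 = 1073741824.

1073741824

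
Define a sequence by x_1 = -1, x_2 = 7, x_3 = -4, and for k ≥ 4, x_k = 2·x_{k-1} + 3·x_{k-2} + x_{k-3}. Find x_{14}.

551537

Applying the relation repeatedly:
x_4 = 12; x_5 = 19; x_6 = 70; …; x_{11} = 18884; x_{12} = 58155; x_{13} = 179094; x_{14} = 551537.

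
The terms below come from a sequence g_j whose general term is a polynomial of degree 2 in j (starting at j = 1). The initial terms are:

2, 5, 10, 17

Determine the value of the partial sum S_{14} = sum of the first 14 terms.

1st diffs: 3, 5, 7.
2nd diffs: 2, 2 (constant).
So g_j = j^2 + 1.
Continuing: …, 26, 37, 50, 65, …, g_{14} = 197.
Summing j = 1..14 (14 terms) gives 1029.

1029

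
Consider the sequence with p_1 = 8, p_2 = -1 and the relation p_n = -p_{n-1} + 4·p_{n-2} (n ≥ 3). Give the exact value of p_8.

Compute successive terms:
p_3 = 33, p_4 = -37, p_5 = 169, p_6 = -317, p_7 = 993, p_8 = -2261.

-2261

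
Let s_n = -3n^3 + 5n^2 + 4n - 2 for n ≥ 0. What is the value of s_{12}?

s_{12} = -3·12^3 + 5·12^2 + 4·12 - 2 = -4418.

-4418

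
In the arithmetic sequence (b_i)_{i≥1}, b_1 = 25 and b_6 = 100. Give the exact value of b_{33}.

Common difference d = (100 - 25) / (6 - 1) = 15.
b_i = 25 + (i - 1)·15.
b_{33} = 25 + 32·15 = 505.

505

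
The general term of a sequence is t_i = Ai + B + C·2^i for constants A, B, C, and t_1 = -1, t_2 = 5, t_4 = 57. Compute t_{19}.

Plug in i = 1, 2, 4: A + B + 2C = -1; 2A + B + 4C = 5; 4A + B + 16C = 57.
Subtracting the first from the second: A + 2C = 6.
Subtracting the second from the third: 2A + 12C = 52.
Solving: C = 5, A = -4, then B = -7.
Therefore t_{19} = -76 + (-7) + 5·524288 = 2621357.

2621357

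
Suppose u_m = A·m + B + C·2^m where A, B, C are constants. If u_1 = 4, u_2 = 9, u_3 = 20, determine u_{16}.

196591

At m = 1, 2, 3: A + B + 2C = 4; 2A + B + 4C = 9; 3A + B + 8C = 20.
Subtracting the first from the second: A + 2C = 5.
Subtracting the second from the third: A + 4C = 11.
Solving: C = 3, A = -1, then B = -1.
So u_m = -1·m + (-1) + 3·2^m; at m=16 this is 196591.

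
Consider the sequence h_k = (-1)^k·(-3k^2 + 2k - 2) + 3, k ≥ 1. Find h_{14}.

(-1)^14 = 1; -3k^2 + 2k - 2 at k=14 is -562; so h_{14} = -559.

-559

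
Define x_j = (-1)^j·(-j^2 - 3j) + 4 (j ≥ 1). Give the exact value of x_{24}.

(-1)^24 = 1; -j^2 - 3j at j=24 is -648; so x_{24} = -644.

-644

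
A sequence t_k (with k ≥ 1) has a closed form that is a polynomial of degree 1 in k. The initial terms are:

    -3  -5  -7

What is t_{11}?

-23

1st diffs: -2, -2 (constant).
So t_k = -2k - 1.
Evaluating at k = 11 gives t_{11} = -23.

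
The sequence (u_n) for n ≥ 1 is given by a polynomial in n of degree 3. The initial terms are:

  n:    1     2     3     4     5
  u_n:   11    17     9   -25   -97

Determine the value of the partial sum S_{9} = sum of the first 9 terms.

-2373

1st diffs: 6, -8, -34, -72.
2nd diffs: -14, -26, -38.
3rd diffs: -12, -12 (constant).
Newton forward-difference form: u_n = 11 + 6·C(n-1,1) + (-14)·C(n-1,2) + (-12)·C(n-1,3).
Continuing: -219, -403, -661, -1005.
Summing n = 1..9 (9 terms) gives -2373.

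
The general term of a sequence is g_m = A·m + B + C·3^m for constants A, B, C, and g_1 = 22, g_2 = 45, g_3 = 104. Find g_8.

19731

Plug in m = 1, 2, 3: A + B + 3C = 22; 2A + B + 9C = 45; 3A + B + 27C = 104.
Subtracting the first from the second: A + 6C = 23.
Subtracting the second from the third: A + 18C = 59.
Solving: C = 3, A = 5, then B = 8.
Therefore g_8 = 40 + 8 + 3·6561 = 19731.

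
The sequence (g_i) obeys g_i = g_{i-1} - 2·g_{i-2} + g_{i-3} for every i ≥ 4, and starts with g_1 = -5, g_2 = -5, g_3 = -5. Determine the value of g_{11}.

g_4 = 0; g_5 = 5; g_6 = 0; g_7 = -10; g_8 = -5; g_9 = 15; g_{10} = 15; g_{11} = -20.

-20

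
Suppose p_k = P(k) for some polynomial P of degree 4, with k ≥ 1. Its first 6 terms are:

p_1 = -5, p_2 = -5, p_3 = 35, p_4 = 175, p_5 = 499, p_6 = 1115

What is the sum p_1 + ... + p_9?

13899

1st diffs: 0, 40, 140, 324, 616.
2nd diffs: 40, 100, 184, 292.
3rd diffs: 60, 84, 108.
4th diffs: 24, 24 (constant).
So p_k = k^4 - 5k^2 - 1.
Continuing: 2155, 3775, 6155.
Summing k = 1..9 (9 terms) gives 13899.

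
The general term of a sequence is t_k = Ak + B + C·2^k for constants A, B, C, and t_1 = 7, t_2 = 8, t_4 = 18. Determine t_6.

Write the equations: A + B + 2C = 7; 2A + B + 4C = 8; 4A + B + 16C = 18.
Subtracting the first from the second: A + 2C = 1.
Subtracting the second from the third: 2A + 12C = 10.
Solving: C = 1, A = -1, then B = 6.
Therefore t_6 = -6 + 6 + 1·64 = 64.

64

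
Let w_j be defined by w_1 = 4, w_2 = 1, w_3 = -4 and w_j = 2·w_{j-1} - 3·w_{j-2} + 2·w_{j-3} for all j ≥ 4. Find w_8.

-27

Applying the relation repeatedly:
w_4 = -3; w_5 = 8; w_6 = 17; w_7 = 4; w_8 = -27.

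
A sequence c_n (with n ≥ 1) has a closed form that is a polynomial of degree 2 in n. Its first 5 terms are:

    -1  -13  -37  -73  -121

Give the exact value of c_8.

-337

1st diffs: -12, -24, -36, -48.
2nd diffs: -12, -12, -12 (constant).
So c_n = -6n^2 + 6n - 1.
Evaluating at n = 8 gives c_8 = -337.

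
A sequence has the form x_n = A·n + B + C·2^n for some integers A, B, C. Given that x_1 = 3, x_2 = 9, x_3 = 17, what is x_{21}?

2097233

Write the equations: A + B + 2C = 3; 2A + B + 4C = 9; 3A + B + 8C = 17.
Subtracting the first from the second: A + 2C = 6.
Subtracting the second from the third: A + 4C = 8.
Solving: C = 1, A = 4, then B = -3.
Hence x_{21} = 4·21 + (-3) + 1·2097152 = 2097233.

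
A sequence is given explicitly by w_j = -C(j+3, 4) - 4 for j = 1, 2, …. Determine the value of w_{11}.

C(14, 4) = 1001, so w_{11} = -1005.

-1005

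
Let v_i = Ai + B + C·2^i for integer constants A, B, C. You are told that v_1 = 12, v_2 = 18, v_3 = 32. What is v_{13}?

At i = 1, 2, 3: A + B + 2C = 12; 2A + B + 4C = 18; 3A + B + 8C = 32.
Subtracting the first from the second: A + 2C = 6.
Subtracting the second from the third: A + 4C = 14.
Solving: C = 4, A = -2, then B = 6.
Therefore v_{13} = -26 + 6 + 4·8192 = 32748.

32748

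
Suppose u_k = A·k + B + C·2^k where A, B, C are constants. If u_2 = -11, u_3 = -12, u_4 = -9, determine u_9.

462

The three given values yield: 2A + B + 4C = -11; 3A + B + 8C = -12; 4A + B + 16C = -9.
Subtracting the first from the second: A + 4C = -1.
Subtracting the second from the third: A + 8C = 3.
Solving: C = 1, A = -5, then B = -5.
Hence u_9 = -5·9 + (-5) + 1·512 = 462.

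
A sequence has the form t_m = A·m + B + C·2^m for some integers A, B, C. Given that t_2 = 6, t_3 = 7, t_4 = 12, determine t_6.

54

Plug in m = 2, 3, 4: 2A + B + 4C = 6; 3A + B + 8C = 7; 4A + B + 16C = 12.
Subtracting the first from the second: A + 4C = 1.
Subtracting the second from the third: A + 8C = 5.
Solving: C = 1, A = -3, then B = 8.
So t_m = -3·m + 8 + 1·2^m; at m=6 this is 54.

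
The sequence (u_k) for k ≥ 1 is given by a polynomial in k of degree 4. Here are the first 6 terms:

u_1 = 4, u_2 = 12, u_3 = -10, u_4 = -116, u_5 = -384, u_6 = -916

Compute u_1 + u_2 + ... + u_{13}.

-77402

1st diffs: 8, -22, -106, -268, -532.
2nd diffs: -30, -84, -162, -264.
3rd diffs: -54, -78, -102.
4th diffs: -24, -24 (constant).
Newton forward-difference form: u_k = 4 + 8·C(k-1,1) + (-30)·C(k-1,2) + (-54)·C(k-1,3) + (-24)·C(k-1,4).
Continuing: …, -1838, -3300, -5476, -8564, …, u_{13} = -25640.
Summing k = 1..13 (13 terms) gives -77402.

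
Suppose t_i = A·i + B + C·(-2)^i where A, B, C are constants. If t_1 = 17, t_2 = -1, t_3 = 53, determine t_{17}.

524393

Write the equations: A + B - 2C = 17; 2A + B + 4C = -1; 3A + B - 8C = 53.
Subtracting the first from the second: A + 6C = -18.
Subtracting the second from the third: A - 12C = 54.
Solving: C = -4, A = 6, then B = 3.
Hence t_{17} = 6·17 + 3 + (-4)·(-131072) = 524393.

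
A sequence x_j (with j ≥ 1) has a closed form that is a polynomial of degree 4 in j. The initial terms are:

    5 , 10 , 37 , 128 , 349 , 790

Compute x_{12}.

1st diffs: 5, 27, 91, 221, 441.
2nd diffs: 22, 64, 130, 220.
3rd diffs: 42, 66, 90.
4th diffs: 24, 24 (constant).
So x_j = j^4 - 3j^3 + 4j^2 - j + 4.
Evaluating at j = 12 gives x_{12} = 16120.

16120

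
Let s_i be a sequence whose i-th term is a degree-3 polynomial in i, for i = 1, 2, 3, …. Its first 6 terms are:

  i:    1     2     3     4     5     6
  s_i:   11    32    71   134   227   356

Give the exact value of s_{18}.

1st diffs: 21, 39, 63, 93, 129.
2nd diffs: 18, 24, 30, 36.
3rd diffs: 6, 6, 6 (constant).
Newton forward-difference form: s_i = 11 + 21·C(i-1,1) + 18·C(i-1,2) + 6·C(i-1,3).
At i = 18: i-1 = 17, so s_{18} = 11 + 357 + 2448 + 4080 = 6896.

6896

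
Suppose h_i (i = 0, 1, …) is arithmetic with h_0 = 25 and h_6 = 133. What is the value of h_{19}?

367

Common difference d = (133 - 25) / (6 - 0) = 18.
h_i = 25 + (i - 0)·18.
h_{19} = 25 + 19·18 = 367.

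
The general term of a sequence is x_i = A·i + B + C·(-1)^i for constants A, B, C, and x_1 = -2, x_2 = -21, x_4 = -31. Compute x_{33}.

-162

Write the equations: A + B - C = -2; 2A + B + C = -21; 4A + B + C = -31.
Subtracting the first from the second: A + 2C = -19.
Subtracting the second from the third: 2A = -10.
Solving: C = -7, A = -5, then B = -4.
Hence x_{33} = -5·33 + (-4) + (-7)·(-1) = -162.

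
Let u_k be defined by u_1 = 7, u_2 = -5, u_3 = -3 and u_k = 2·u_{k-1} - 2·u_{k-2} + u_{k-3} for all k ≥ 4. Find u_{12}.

u_4 = 11  u_5 = 23  u_6 = 21  u_7 = 7  u_8 = -5  u_9 = -3  u_{10} = 11  u_{11} = 23  u_{12} = 21.

21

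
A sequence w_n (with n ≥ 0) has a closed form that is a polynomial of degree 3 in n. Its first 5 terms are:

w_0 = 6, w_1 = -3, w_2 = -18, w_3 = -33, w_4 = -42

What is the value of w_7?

27

1st diffs: -9, -15, -15, -9.
2nd diffs: -6, 0, 6.
3rd diffs: 6, 6 (constant).
Newton forward-difference form: w_n = 6 + (-9)·C(n,1) + (-6)·C(n,2) + 6·C(n,3).
At n = 7: n = 7, so w_7 = 6 - 63 - 126 + 210 = 27.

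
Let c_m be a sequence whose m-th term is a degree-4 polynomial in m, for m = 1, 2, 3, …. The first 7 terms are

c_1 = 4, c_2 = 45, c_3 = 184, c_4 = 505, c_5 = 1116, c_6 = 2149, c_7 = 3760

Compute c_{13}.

1st diffs: 41, 139, 321, 611, 1033, 1611.
2nd diffs: 98, 182, 290, 422, 578.
3rd diffs: 84, 108, 132, 156.
4th diffs: 24, 24, 24 (constant).
Newton forward-difference form: c_m = 4 + 41·C(m-1,1) + 98·C(m-1,2) + 84·C(m-1,3) + 24·C(m-1,4).
At m = 13: m-1 = 12, so c_{13} = 4 + 492 + 6468 + 18480 + 11880 = 37324.

37324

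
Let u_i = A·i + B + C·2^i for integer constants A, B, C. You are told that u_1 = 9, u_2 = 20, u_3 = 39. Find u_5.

141

Plug in i = 1, 2, 3: A + B + 2C = 9; 2A + B + 4C = 20; 3A + B + 8C = 39.
Subtracting the first from the second: A + 2C = 11.
Subtracting the second from the third: A + 4C = 19.
Solving: C = 4, A = 3, then B = -2.
Hence u_5 = 3·5 + (-2) + 4·32 = 141.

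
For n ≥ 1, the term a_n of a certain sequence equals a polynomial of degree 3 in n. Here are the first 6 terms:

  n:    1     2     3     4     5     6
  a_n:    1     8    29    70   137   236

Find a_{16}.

4306

1st diffs: 7, 21, 41, 67, 99.
2nd diffs: 14, 20, 26, 32.
3rd diffs: 6, 6, 6 (constant).
Newton forward-difference form: a_n = 1 + 7·C(n-1,1) + 14·C(n-1,2) + 6·C(n-1,3).
At n = 16: n-1 = 15, so a_{16} = 1 + 105 + 1470 + 2730 = 4306.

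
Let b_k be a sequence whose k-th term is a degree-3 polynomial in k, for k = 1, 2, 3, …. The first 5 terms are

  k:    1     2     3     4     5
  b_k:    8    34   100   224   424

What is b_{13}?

6920

1st diffs: 26, 66, 124, 200.
2nd diffs: 40, 58, 76.
3rd diffs: 18, 18 (constant).
So b_k = 3k^3 + 2k^2 - k + 4.
Evaluating at k = 13 gives b_{13} = 6920.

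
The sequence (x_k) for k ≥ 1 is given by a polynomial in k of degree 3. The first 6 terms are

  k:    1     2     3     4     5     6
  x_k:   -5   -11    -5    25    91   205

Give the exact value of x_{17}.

1st diffs: -6, 6, 30, 66, 114.
2nd diffs: 12, 24, 36, 48.
3rd diffs: 12, 12, 12 (constant).
So x_k = 2k^3 - 6k^2 - 2k + 1.
Evaluating at k = 17 gives x_{17} = 8059.

8059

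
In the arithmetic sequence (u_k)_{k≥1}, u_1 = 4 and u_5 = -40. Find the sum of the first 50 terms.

-13275

Common difference d = (-40 - 4) / (5 - 1) = -11.
u_k = 4 + (k - 1)·(-11).
u_{50} = -535; S = 50·(4 + (-535))/2 = -13275.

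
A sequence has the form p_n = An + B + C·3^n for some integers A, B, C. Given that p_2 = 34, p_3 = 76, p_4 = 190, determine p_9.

Plug in n = 2, 3, 4: 2A + B + 9C = 34; 3A + B + 27C = 76; 4A + B + 81C = 190.
Subtracting the first from the second: A + 18C = 42.
Subtracting the second from the third: A + 54C = 114.
Solving: C = 2, A = 6, then B = 4.
Therefore p_9 = 54 + 4 + 2·19683 = 39424.

39424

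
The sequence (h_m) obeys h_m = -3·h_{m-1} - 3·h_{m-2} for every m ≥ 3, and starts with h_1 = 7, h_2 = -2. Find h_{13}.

5103

Iterate the recurrence:
h_3 = -15; h_4 = 51; h_5 = -108; …; h_{10} = -1377; h_{11} = 2916; h_{12} = -4617; h_{13} = 5103.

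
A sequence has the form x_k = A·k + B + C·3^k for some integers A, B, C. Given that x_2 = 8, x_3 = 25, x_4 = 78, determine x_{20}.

3486784382

Write the equations: 2A + B + 9C = 8; 3A + B + 27C = 25; 4A + B + 81C = 78.
Subtracting the first from the second: A + 18C = 17.
Subtracting the second from the third: A + 54C = 53.
Solving: C = 1, A = -1, then B = 1.
Hence x_{20} = -1·20 + 1 + 1·3486784401 = 3486784382.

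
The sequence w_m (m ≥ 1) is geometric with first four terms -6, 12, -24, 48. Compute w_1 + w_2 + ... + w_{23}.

-16777218

Common ratio r = -2.
w_m = (-6)·(-2)^(m-1).
S = (-6)·((-2)^23 - 1)/(-2 - 1) = (-6)·(-8388608 - 1)/(-3) = -16777218.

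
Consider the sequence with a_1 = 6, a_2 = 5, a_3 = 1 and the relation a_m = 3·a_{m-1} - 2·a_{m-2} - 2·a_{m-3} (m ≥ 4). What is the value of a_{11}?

2231

Iterate the recurrence:
a_4 = -19; a_5 = -69; a_6 = -171; a_7 = -337; a_8 = -531; a_9 = -577; a_{10} = 5; a_{11} = 2231.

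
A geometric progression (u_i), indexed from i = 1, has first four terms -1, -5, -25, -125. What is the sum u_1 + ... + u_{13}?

Common ratio r = 5.
u_i = (-1)·5^(i-1).
S = (-1)·(5^13 - 1)/(5 - 1) = (-1)·(1220703125 - 1)/(4) = -305175781.

-305175781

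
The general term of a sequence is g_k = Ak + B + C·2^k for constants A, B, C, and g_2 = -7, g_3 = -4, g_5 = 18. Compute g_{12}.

4075

Write the equations: 2A + B + 4C = -7; 3A + B + 8C = -4; 5A + B + 32C = 18.
Subtracting the first from the second: A + 4C = 3.
Subtracting the second from the third: 2A + 24C = 22.
Solving: C = 1, A = -1, then B = -9.
Therefore g_{12} = -12 + (-9) + 1·4096 = 4075.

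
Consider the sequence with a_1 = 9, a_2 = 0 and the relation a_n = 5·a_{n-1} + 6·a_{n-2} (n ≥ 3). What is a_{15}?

a_3 = 54;  a_4 = 270;  a_5 = 1674;  …;  a_{12} = 466453350;  a_{13} = 2798720154;  a_{14} = 16792320870;  a_{15} = 100753925274.
(Characteristic roots are 6 and -1.)

100753925274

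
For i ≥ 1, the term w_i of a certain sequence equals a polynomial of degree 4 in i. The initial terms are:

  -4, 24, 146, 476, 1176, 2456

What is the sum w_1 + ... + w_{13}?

172302

1st diffs: 28, 122, 330, 700, 1280.
2nd diffs: 94, 208, 370, 580.
3rd diffs: 114, 162, 210.
4th diffs: 48, 48 (constant).
Newton forward-difference form: w_i = -4 + 28·C(i-1,1) + 94·C(i-1,2) + 114·C(i-1,3) + 48·C(i-1,4).
Continuing: …, 4574, 7836, 12596, 19256, …, w_{13} = 55376.
Summing i = 1..13 (13 terms) gives 172302.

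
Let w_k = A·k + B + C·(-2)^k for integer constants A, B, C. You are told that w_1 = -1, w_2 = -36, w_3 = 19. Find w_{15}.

Plug in k = 1, 2, 3: A + B - 2C = -1; 2A + B + 4C = -36; 3A + B - 8C = 19.
Subtracting the first from the second: A + 6C = -35.
Subtracting the second from the third: A - 12C = 55.
Solving: C = -5, A = -5, then B = -6.
Hence w_{15} = -5·15 + (-6) + (-5)·(-32768) = 163759.

163759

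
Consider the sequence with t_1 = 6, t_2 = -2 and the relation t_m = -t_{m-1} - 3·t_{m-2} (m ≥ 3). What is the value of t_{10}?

-482

Compute successive terms:
t_3 = -16  t_4 = 22  t_5 = 26  t_6 = -92  t_7 = 14  t_8 = 262  t_9 = -304  t_{10} = -482.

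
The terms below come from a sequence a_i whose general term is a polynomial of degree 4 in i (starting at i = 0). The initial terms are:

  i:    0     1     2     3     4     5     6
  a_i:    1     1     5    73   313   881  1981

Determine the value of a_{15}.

1st diffs: 0, 4, 68, 240, 568, 1100.
2nd diffs: 4, 64, 172, 328, 532.
3rd diffs: 60, 108, 156, 204.
4th diffs: 48, 48, 48 (constant).
So a_i = 2i^4 - 2i^3 - 6i^2 + 6i + 1.
Evaluating at i = 15 gives a_{15} = 93241.

93241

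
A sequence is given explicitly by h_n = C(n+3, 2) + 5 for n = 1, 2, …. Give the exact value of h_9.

C(12, 2) = 66, so h_9 = 71.

71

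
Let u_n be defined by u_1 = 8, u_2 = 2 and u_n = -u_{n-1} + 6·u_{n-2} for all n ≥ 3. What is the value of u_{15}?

Applying the relation repeatedly:
u_3 = 46  u_4 = -34  u_5 = 310  …  u_{12} = -485362  u_{13} = 1509334  u_{14} = -4421506  u_{15} = 13477510.
(Characteristic roots are 2 and -3.)

13477510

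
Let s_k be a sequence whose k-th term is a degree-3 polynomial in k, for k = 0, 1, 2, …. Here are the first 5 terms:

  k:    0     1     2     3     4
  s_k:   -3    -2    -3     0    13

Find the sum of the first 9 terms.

1st diffs: 1, -1, 3, 13.
2nd diffs: -2, 4, 10.
3rd diffs: 6, 6 (constant).
So s_k = k^3 - 4k^2 + 4k - 3.
Continuing: 42, 93, 172, 285.
Summing k = 0..8 (9 terms) gives 597.

597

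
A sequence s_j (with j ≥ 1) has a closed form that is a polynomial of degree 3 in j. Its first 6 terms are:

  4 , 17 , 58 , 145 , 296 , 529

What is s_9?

1st diffs: 13, 41, 87, 151, 233.
2nd diffs: 28, 46, 64, 82.
3rd diffs: 18, 18, 18 (constant).
Newton forward-difference form: s_j = 4 + 13·C(j-1,1) + 28·C(j-1,2) + 18·C(j-1,3).
At j = 9: j-1 = 8, so s_9 = 4 + 104 + 784 + 1008 = 1900.

1900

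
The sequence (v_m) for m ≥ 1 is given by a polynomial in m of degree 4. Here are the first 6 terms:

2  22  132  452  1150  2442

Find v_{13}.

1st diffs: 20, 110, 320, 698, 1292.
2nd diffs: 90, 210, 378, 594.
3rd diffs: 120, 168, 216.
4th diffs: 48, 48 (constant).
Newton forward-difference form: v_m = 2 + 20·C(m-1,1) + 90·C(m-1,2) + 120·C(m-1,3) + 48·C(m-1,4).
At m = 13: m-1 = 12, so v_{13} = 2 + 240 + 5940 + 26400 + 23760 = 56342.

56342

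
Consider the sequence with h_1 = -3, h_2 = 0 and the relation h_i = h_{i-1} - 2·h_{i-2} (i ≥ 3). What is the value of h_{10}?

Compute successive terms:
h_3 = 6; h_4 = 6; h_5 = -6; h_6 = -18; h_7 = -6; h_8 = 30; h_9 = 42; h_{10} = -18.

-18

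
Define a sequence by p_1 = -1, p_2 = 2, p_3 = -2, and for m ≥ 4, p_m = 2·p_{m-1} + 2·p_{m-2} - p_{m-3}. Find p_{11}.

Compute successive terms:
p_4 = 1  p_5 = -4  p_6 = -4  p_7 = -17  p_8 = -38  p_9 = -106  p_{10} = -271  p_{11} = -716.

-716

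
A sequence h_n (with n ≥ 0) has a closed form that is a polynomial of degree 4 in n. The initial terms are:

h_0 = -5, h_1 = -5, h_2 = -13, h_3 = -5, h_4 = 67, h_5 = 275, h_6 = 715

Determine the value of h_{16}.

56155

1st diffs: 0, -8, 8, 72, 208, 440.
2nd diffs: -8, 16, 64, 136, 232.
3rd diffs: 24, 48, 72, 96.
4th diffs: 24, 24, 24 (constant).
So h_n = n^4 - 2n^3 - 5n^2 + 6n - 5.
Evaluating at n = 16 gives h_{16} = 56155.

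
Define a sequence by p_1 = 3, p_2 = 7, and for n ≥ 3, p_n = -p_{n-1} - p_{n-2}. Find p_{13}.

3

Compute successive terms:
p_3 = -10  p_4 = 3  p_5 = 7  …  p_{10} = 3  p_{11} = 7  p_{12} = -10  p_{13} = 3.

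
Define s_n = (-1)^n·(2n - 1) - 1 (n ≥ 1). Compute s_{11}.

-22

(-1)^11 = -1; 2n - 1 at n=11 is 21; so s_{11} = -22.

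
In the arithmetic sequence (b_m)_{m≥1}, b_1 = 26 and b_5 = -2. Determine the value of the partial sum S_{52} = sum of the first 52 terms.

Common difference d = (-2 - 26) / (5 - 1) = -7.
b_m = 26 + (m - 1)·(-7).
b_{52} = -331; S = 52·(26 + (-331))/2 = -7930.

-7930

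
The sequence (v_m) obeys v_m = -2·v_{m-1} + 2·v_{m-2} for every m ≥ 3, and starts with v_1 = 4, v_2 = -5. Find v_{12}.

-144864

Applying the relation repeatedly:
v_3 = 18  v_4 = -46  v_5 = 128  v_6 = -348  v_7 = 952  v_8 = -2600  v_9 = 7104  v_{10} = -19408  v_{11} = 53024  v_{12} = -144864.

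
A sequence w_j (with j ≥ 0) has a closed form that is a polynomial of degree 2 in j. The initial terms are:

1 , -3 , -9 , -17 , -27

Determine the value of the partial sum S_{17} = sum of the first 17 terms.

1st diffs: -4, -6, -8, -10.
2nd diffs: -2, -2, -2 (constant).
So w_j = -j^2 - 3j + 1.
Continuing: …, -39, -53, -69, -87, …, w_{16} = -303.
Summing j = 0..16 (17 terms) gives -1887.

-1887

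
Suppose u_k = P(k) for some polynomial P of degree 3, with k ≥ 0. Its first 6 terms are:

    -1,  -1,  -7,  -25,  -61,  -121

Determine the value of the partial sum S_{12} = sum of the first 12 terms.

1st diffs: 0, -6, -18, -36, -60.
2nd diffs: -6, -12, -18, -24.
3rd diffs: -6, -6, -6 (constant).
Newton forward-difference form: u_k = -1 + (-6)·C(k,2) + (-6)·C(k,3).
Continuing: …, -211, -337, -505, -721, …, u_{11} = -1321.
Summing k = 0..11 (12 terms) gives -4302.

-4302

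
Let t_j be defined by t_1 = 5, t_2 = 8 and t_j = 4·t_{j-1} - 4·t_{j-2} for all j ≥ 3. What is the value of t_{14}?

-65536

Step forward from the initial values:
t_3 = 12; t_4 = 16; t_5 = 16; …; t_{11} = -5120; t_{12} = -12288; t_{13} = -28672; t_{14} = -65536.
(Characteristic roots are 2 and 2.)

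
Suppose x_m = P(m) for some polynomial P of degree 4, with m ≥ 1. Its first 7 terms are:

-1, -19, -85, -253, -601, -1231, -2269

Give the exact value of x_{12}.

-19669

1st diffs: -18, -66, -168, -348, -630, -1038.
2nd diffs: -48, -102, -180, -282, -408.
3rd diffs: -54, -78, -102, -126.
4th diffs: -24, -24, -24 (constant).
Newton forward-difference form: x_m = -1 + (-18)·C(m-1,1) + (-48)·C(m-1,2) + (-54)·C(m-1,3) + (-24)·C(m-1,4).
At m = 12: m-1 = 11, so x_{12} = -1 - 198 - 2640 - 8910 - 7920 = -19669.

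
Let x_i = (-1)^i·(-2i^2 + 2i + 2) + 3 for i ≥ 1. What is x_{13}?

313

(-1)^13 = -1; -2i^2 + 2i + 2 at i=13 is -310; so x_{13} = 313.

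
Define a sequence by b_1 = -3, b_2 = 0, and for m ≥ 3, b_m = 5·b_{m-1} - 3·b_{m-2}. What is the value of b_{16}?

Step forward from the initial values:
b_3 = 9; b_4 = 45; b_5 = 198; …; b_{13} = 23361813; b_{14} = 100520640; b_{15} = 432517761; b_{16} = 1861026885.

1861026885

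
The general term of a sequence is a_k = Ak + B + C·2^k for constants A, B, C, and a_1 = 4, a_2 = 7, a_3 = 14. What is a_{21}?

At k = 1, 2, 3: A + B + 2C = 4; 2A + B + 4C = 7; 3A + B + 8C = 14.
Subtracting the first from the second: A + 2C = 3.
Subtracting the second from the third: A + 4C = 7.
Solving: C = 2, A = -1, then B = 1.
Therefore a_{21} = -21 + 1 + 2·2097152 = 4194284.

4194284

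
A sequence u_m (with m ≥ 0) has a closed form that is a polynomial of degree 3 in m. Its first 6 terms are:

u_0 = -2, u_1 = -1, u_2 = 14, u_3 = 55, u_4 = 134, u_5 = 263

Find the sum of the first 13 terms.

12636

1st diffs: 1, 15, 41, 79, 129.
2nd diffs: 14, 26, 38, 50.
3rd diffs: 12, 12, 12 (constant).
So u_m = 2m^3 + m^2 - 2m - 2.
Continuing: …, 454, 719, 1070, 1519, …, u_{12} = 3574.
Summing m = 0..12 (13 terms) gives 12636.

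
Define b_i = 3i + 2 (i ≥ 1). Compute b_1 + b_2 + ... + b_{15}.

Over i = 1..15: Σi = 120.
Total = (3)·120 + (2)·15 = 390.

390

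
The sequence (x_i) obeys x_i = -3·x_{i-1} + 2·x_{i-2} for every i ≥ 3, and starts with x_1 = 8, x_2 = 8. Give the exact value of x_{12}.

Compute successive terms:
x_3 = -8;  x_4 = 40;  x_5 = -136;  x_6 = 488;  x_7 = -1736;  x_8 = 6184;  x_9 = -22024;  x_{10} = 78440;  x_{11} = -279368;  x_{12} = 994984.

994984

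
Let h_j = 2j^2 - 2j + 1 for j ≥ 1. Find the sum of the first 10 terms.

670

Over j = 1..10: Σj = 55, Σj² = 385.
Total = (2)·385 + (-2)·55 + (1)·10 = 670.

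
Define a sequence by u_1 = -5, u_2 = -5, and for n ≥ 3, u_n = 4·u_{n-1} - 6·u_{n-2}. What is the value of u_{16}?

3829120

u_3 = 10; u_4 = 70; u_5 = 220; …; u_{13} = 41920; u_{14} = 483520; u_{15} = 1682560; u_{16} = 3829120.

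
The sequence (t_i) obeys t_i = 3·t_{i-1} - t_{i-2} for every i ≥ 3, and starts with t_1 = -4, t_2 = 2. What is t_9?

3482

t_3 = 10  t_4 = 28  t_5 = 74  t_6 = 194  t_7 = 508  t_8 = 1330  t_9 = 3482.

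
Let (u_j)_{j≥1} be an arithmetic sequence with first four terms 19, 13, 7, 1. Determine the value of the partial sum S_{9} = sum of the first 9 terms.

Common difference d = -6.
u_j = 19 + (j - 1)·(-6).
u_9 = -29; S = 9·(19 + (-29))/2 = -45.

-45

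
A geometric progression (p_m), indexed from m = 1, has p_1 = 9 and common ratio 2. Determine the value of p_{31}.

9663676416

p_m = 9·2^(m-1).
p_{31} = 9·2^30 = 9663676416.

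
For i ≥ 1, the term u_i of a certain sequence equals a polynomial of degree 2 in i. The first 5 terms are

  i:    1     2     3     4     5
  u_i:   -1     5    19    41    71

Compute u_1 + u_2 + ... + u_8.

1st diffs: 6, 14, 22, 30.
2nd diffs: 8, 8, 8 (constant).
Newton forward-difference form: u_i = -1 + 6·C(i-1,1) + 8·C(i-1,2).
Continuing: 109, 155, 209.
Summing i = 1..8 (8 terms) gives 608.

608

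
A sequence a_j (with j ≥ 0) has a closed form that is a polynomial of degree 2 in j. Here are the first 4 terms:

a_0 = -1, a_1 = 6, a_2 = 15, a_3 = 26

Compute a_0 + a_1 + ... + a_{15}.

1944

1st diffs: 7, 9, 11.
2nd diffs: 2, 2 (constant).
Newton forward-difference form: a_j = -1 + 7·C(j,1) + 2·C(j,2).
Continuing: …, 39, 54, 71, 90, …, a_{15} = 314.
Summing j = 0..15 (16 terms) gives 1944.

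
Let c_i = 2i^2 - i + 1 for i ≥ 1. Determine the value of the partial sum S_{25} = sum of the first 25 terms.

10750

Over i = 1..25: Σi = 325, Σi² = 5525.
Total = (2)·5525 + (-1)·325 + (1)·25 = 10750.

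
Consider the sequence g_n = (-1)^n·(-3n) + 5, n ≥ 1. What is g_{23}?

74

(-1)^23 = -1; -3n at n=23 is -69; so g_{23} = 74.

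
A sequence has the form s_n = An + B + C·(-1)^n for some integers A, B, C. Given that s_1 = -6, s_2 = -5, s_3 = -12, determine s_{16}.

-47

The three given values yield: A + B - C = -6; 2A + B + C = -5; 3A + B - C = -12.
Subtracting the first from the second: A + 2C = 1.
Subtracting the second from the third: A - 2C = -7.
Solving: C = 2, A = -3, then B = -1.
Therefore s_{16} = -48 + (-1) + 2·1 = -47.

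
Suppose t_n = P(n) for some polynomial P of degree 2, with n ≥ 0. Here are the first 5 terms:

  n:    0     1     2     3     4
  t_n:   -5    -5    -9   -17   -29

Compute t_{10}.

-185

1st diffs: 0, -4, -8, -12.
2nd diffs: -4, -4, -4 (constant).
Newton forward-difference form: t_n = -5 + (-4)·C(n,2).
At n = 10: n = 10, so t_{10} = -5 - 180 = -185.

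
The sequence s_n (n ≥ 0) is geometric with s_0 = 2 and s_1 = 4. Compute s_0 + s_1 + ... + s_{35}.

Common ratio r = 2.
s_n = 2·2^(n-0).
S = 2·(2^36 - 1)/(2 - 1) = 2·(68719476736 - 1)/(1) = 137438953470.

137438953470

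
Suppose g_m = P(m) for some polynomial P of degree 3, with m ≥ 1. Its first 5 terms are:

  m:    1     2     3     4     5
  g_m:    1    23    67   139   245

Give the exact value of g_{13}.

1st diffs: 22, 44, 72, 106.
2nd diffs: 22, 28, 34.
3rd diffs: 6, 6 (constant).
So g_m = m^3 + 5m^2 - 5.
Evaluating at m = 13 gives g_{13} = 3037.

3037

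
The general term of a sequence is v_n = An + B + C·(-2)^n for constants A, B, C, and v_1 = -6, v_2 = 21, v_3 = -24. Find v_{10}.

Write the equations: A + B - 2C = -6; 2A + B + 4C = 21; 3A + B - 8C = -24.
Subtracting the first from the second: A + 6C = 27.
Subtracting the second from the third: A - 12C = -45.
Solving: C = 4, A = 3, then B = -1.
Hence v_{10} = 3·10 + (-1) + 4·1024 = 4125.

4125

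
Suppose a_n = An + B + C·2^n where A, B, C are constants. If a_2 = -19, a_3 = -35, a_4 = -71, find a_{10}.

-5087

Write the equations: 2A + B + 4C = -19; 3A + B + 8C = -35; 4A + B + 16C = -71.
Subtracting the first from the second: A + 4C = -16.
Subtracting the second from the third: A + 8C = -36.
Solving: C = -5, A = 4, then B = -7.
So a_n = 4·n + (-7) + (-5)·2^n; at n=10 this is -5087.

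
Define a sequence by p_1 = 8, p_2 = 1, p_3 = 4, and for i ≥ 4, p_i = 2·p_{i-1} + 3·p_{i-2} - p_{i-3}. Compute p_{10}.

Applying the relation repeatedly:
p_4 = 3  p_5 = 17  p_6 = 39  p_7 = 126  p_8 = 352  p_9 = 1043  p_{10} = 3016.

3016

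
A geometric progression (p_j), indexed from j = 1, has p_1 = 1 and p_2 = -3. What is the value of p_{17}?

Common ratio r = -3.
p_j = 1·(-3)^(j-1).
p_{17} = 1·(-3)^16 = 43046721.

43046721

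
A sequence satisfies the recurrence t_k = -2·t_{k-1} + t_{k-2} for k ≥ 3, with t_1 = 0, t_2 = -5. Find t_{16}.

-975125

Applying the relation repeatedly:
t_3 = 10  t_4 = -25  t_5 = 60  …  t_{13} = 69300  t_{14} = -167305  t_{15} = 403910  t_{16} = -975125.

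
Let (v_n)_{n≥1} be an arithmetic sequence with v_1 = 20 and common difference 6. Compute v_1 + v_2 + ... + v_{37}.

v_n = 20 + (n - 1)·6.
v_{37} = 236; S = 37·(20 + 236)/2 = 4736.

4736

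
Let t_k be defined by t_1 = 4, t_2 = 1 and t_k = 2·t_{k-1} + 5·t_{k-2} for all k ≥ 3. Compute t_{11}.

t_3 = 22; t_4 = 49; t_5 = 208; t_6 = 661; t_7 = 2362; t_8 = 8029; t_9 = 27868; t_{10} = 95881; t_{11} = 331102.

331102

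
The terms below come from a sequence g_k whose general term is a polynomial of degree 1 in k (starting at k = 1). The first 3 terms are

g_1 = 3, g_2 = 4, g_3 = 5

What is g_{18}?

20

1st diffs: 1, 1 (constant).
So g_k = k + 2.
Evaluating at k = 18 gives g_{18} = 20.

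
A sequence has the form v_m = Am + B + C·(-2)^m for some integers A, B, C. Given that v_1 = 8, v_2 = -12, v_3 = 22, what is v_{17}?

393186

The three given values yield: A + B - 2C = 8; 2A + B + 4C = -12; 3A + B - 8C = 22.
Subtracting the first from the second: A + 6C = -20.
Subtracting the second from the third: A - 12C = 34.
Solving: C = -3, A = -2, then B = 4.
Hence v_{17} = -2·17 + 4 + (-3)·(-131072) = 393186.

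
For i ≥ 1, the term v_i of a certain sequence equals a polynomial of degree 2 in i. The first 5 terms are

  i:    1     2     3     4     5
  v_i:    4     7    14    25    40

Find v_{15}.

1st diffs: 3, 7, 11, 15.
2nd diffs: 4, 4, 4 (constant).
Newton forward-difference form: v_i = 4 + 3·C(i-1,1) + 4·C(i-1,2).
At i = 15: i-1 = 14, so v_{15} = 4 + 42 + 364 = 410.

410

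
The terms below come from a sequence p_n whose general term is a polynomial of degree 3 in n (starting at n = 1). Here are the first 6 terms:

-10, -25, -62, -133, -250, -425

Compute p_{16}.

1st diffs: -15, -37, -71, -117, -175.
2nd diffs: -22, -34, -46, -58.
3rd diffs: -12, -12, -12 (constant).
Newton forward-difference form: p_n = -10 + (-15)·C(n-1,1) + (-22)·C(n-1,2) + (-12)·C(n-1,3).
At n = 16: n-1 = 15, so p_{16} = -10 - 225 - 2310 - 5460 = -8005.

-8005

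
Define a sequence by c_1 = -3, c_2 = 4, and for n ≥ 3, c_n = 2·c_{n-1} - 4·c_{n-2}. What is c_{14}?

Compute successive terms:
c_3 = 20, c_4 = 24, c_5 = -32, …, c_{11} = -2048, c_{12} = -10240, c_{13} = -12288, c_{14} = 16384.

16384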